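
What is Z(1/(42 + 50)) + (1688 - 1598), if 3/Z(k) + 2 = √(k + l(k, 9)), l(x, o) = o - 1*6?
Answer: 7638/91 - 6*√6371/91 ≈ 78.671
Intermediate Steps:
l(x, o) = -6 + o (l(x, o) = o - 6 = -6 + o)
Z(k) = 3/(-2 + √(3 + k)) (Z(k) = 3/(-2 + √(k + (-6 + 9))) = 3/(-2 + √(k + 3)) = 3/(-2 + √(3 + k)))
Z(1/(42 + 50)) + (1688 - 1598) = 3/(-2 + √(3 + 1/(42 + 50))) + (1688 - 1598) = 3/(-2 + √(3 + 1/92)) + 90 = 3/(-2 + √(277/92)) + 90 = 3/(-2 + √6371/46) + 90 = 90 + 3/(-2 + √6371/46)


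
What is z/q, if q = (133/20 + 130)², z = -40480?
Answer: -16192000/7469289 ≈ -2.1678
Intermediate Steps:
q = 7469289/400 (q = (133*(1/20) + 130)² = (133/20 + 130)² = (2733/20)² = 7469289/400 ≈ 18673.)
z/q = -40480/7469289/400 = -40480*400/7469289 = -16192000/7469289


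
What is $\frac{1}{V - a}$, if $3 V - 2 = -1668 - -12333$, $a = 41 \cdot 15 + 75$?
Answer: $\frac{3}{8597} \approx 0.00034896$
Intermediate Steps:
$a = 690$ ($a = 615 + 75 = 690$)
$V = \frac{10667}{3}$ ($V = \frac{2}{3} + \frac{-1668 - -12333}{3} = \frac{2}{3} + \frac{-1668 + 12333}{3} = \frac{2}{3} + \frac{1}{3} \cdot 10665 = \frac{2}{3} + 3555 = \frac{10667}{3} \approx 3555.7$)
$\frac{1}{V - a} = \frac{1}{\frac{10667}{3} - 690} = \frac{1}{\frac{8597}{3}} = \frac{3}{8597}$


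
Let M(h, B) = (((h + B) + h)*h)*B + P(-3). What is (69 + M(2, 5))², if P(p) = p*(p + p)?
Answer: 31329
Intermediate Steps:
P(p) = 2*p² (P(p) = p*(2*p) = 2*p²)
M(h, B) = 18 + B*h*(B + 2*h) (M(h, B) = (((h + B) + h)*h)*B + 2*(-3)² = (((B + h) + h)*h)*B + 2*9 = ((B + 2*h)*h)*B + 18 = (h*(B + 2*h))*B + 18 = B*h*(B + 2*h) + 18 = 18 + B*h*(B + 2*h))
(69 + M(2, 5))² = (69 + (18 + 2*5² + 2*5*2²))² = (69 + (18 + 2*25 + 2*5*4))² = (69 + (18 + 50 + 40))² = (69 + 108)² = 177² = 31329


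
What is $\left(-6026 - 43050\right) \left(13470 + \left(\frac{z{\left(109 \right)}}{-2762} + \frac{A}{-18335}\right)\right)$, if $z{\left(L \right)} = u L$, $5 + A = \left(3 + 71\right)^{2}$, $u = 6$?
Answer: $- \frac{16737634930832504}{25320635} \approx -6.6103 \cdot 10^{8}$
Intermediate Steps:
$A = 5471$ ($A = -5 + \left(3 + 71\right)^{2} = -5 + 74^{2} = -5 + 5476 = 5471$)
$z{\left(L \right)} = 6 L$
$\left(-6026 - 43050\right) \left(13470 + \left(\frac{z{\left(109 \right)}}{-2762} + \frac{A}{-18335}\right)\right) = \left(-6026 - 43050\right) \left(13470 + \left(\frac{6 \cdot 109}{-2762} + \frac{5471}{-18335}\right)\right) = - 49076 \left(13470 + \left(654 \left(- \frac{1}{2762}\right) + 5471 \left(- \frac{1}{18335}\right)\right)\right) = - 49076 \left(13470 - \frac{13550996}{25320635}\right) = \left(-49076\right) \frac{341055402454}{25320635} = - \frac{16737634930832504}{25320635}$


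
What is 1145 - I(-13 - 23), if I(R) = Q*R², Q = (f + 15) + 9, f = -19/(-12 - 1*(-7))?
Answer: -174419/5 ≈ -34884.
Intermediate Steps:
f = 19/5 (f = -19/(-12 + 7) = -19/(-5) = -19*(-⅕) = 19/5 ≈ 3.8000)
Q = 139/5 (Q = (19/5 + 15) + 9 = 94/5 + 9 = 139/5 ≈ 27.800)
I(R) = 139*R²/5
1145 - I(-13 - 23) = 1145 - 139*(-13 - 23)²/5 = 1145 - 139*(-36)²/5 = 1145 - 139*1296/5 = 1145 - 1*180144/5 = 1145 - 180144/5 = -174419/5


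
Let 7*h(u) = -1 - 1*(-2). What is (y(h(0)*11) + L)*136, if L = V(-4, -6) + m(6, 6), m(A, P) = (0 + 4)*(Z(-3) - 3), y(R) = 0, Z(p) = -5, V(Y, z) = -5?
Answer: -5032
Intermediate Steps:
h(u) = ⅐ (h(u) = (-1 - 1*(-2))/7 = (-1 + 2)/7 = (⅐)*1 = ⅐)
m(A, P) = -32 (m(A, P) = (0 + 4)*(-5 - 3) = 4*(-8) = -32)
L = -37 (L = -5 - 32 = -37)
(y(h(0)*11) + L)*136 = (0 - 37)*136 = -37*136 = -5032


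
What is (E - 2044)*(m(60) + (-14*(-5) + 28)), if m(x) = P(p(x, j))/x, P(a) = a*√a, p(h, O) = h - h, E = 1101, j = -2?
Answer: -92414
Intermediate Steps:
p(h, O) = 0
P(a) = a^(3/2)
m(x) = 0 (m(x) = 0^(3/2)/x = 0/x = 0)
(E - 2044)*(m(60) + (-14*(-5) + 28)) = (1101 - 2044)*(0 + (-14*(-5) + 28)) = -943*(0 + (70 + 28)) = -943*(0 + 98) = -943*98 = -92414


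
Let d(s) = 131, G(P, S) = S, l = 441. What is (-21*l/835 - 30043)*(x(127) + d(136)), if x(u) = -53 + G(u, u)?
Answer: -1028901806/167 ≈ -6.1611e+6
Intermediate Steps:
x(u) = -53 + u
(-21*l/835 - 30043)*(x(127) + d(136)) = (-9261/835 - 30043)*((-53 + 127) + 131) = (-9261/835 - 30043)*(74 + 131) = (-21*441/835 - 30043)*205 = (-9261/835 - 30043)*205 = -25095166/835*205 = -1028901806/167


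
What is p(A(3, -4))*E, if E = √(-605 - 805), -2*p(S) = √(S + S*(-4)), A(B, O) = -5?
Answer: -15*I*√94/2 ≈ -72.715*I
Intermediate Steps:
p(S) = -√3*√(-S)/2 (p(S) = -√(S + S*(-4))/2 = -√(S - 4*S)/2 = -√3*√(-S)/2)
E = I*√1410 (E = √(-1410) = I*√1410 ≈ 37.55*I)
p(A(3, -4))*E = (-√3*√(-1*(-5))/2)*(I*√1410) = (-√3*√5/2)*(I*√1410) = (-√15/2)*(I*√1410) = -15*I*√94/2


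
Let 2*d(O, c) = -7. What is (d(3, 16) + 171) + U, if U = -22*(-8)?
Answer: 687/2 ≈ 343.50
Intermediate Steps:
d(O, c) = -7/2 (d(O, c) = (½)*(-7) = -7/2)
U = 176
(d(3, 16) + 171) + U = (-7/2 + 171) + 176 = 335/2 + 176 = 687/2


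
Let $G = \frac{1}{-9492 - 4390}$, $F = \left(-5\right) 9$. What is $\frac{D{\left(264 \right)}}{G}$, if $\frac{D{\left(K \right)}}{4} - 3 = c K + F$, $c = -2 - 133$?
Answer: $1981350096$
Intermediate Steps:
$F = -45$
$c = -135$ ($c = -2 - 133 = -135$)
$G = - \frac{1}{13882}$ ($G = \frac{1}{-13882} = - \frac{1}{13882} \approx -7.2036 \cdot 10^{-5}$)
$D{\left(K \right)} = -168 - 540 K$ ($D{\left(K \right)} = 12 + 4 \left(- 135 K - 45\right) = 12 + 4 \left(-45 - 135 K\right) = 12 - \left(180 + 540 K\right) = -168 - 540 K$)
$\frac{D{\left(264 \right)}}{G} = \frac{-168 - 142560}{- \frac{1}{13882}} = \left(-168 - 142560\right) \left(-13882\right) = \left(-142728\right) \left(-13882\right) = 1981350096$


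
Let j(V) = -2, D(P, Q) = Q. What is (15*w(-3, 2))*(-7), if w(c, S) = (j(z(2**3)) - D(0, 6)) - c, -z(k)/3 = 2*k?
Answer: 525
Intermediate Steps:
z(k) = -6*k
w(c, S) = -8 - c (w(c, S) = (-2 - 1*6) - c = (-2 - 6) - c = -8 - c)
(15*w(-3, 2))*(-7) = (15*(-8 - 1*(-3)))*(-7) = (15*(-8 + 3))*(-7) = (15*(-5))*(-7) = -75*(-7) = 525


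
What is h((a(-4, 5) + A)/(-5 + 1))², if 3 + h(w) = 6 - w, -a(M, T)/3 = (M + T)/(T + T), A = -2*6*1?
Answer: 9/1600 ≈ 0.0056250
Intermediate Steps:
A = -12 (A = -12*1 = -12)
a(M, T) = -3*(M + T)/(2*T) (a(M, T) = -3*(M + T)/(T + T) = -3*(M + T)/(2*T))
h(w) = 3 - w (h(w) = -3 + (6 - w) = 3 - w)
h((a(-4, 5) + A)/(-5 + 1))² = (3 - ((3/2)*(-1*(-4) - 1*5)/5 - 12)/(-5 + 1))² = (3 - ((3/2)*(⅕)*(4 - 5) - 12)/(-4))² = (3 - ((3/2)*(⅕)*(-1) - 12)*(-1)/4)² = (3 - (-3/10 - 12)*(-1)/4)² = (3 - (-123)*(-1)/(10*4))² = (3 - 1*123/40)² = (3 - 123/40)² = (-3/40)² = 9/1600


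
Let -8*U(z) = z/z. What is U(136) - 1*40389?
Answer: -323113/8 ≈ -40389.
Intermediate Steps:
U(z) = -1/8 (U(z) = -z/(8*z) = -1/8*1 = -1/8)
U(136) - 1*40389 = -1/8 - 1*40389 = -1/8 - 40389 = -323113/8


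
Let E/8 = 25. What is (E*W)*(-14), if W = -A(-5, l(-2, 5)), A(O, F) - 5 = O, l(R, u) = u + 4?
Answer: 0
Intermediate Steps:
l(R, u) = 4 + u
A(O, F) = 5 + O
E = 200 (E = 8*25 = 200)
W = 0 (W = -(5 - 5) = -1*0 = 0)
(E*W)*(-14) = (200*0)*(-14) = 0*(-14) = 0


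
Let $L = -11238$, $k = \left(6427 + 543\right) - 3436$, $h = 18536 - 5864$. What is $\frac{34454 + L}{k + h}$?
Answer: $\frac{11608}{8103} \approx 1.4326$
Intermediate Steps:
$h = 12672$ ($h = 18536 - 5864 = 12672$)
$k = 3534$ ($k = 6970 - 3436 = 3534$)
$\frac{34454 + L}{k + h} = \frac{34454 - 11238}{3534 + 12672} = \frac{23216}{16206} = 23216 \cdot \frac{1}{16206} = \frac{11608}{8103}$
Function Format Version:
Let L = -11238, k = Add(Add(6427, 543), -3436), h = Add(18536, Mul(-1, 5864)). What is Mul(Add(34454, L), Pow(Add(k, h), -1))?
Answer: Rational(11608, 8103) ≈ 1.4326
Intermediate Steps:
h = 12672 (h = Add(18536, -5864) = 12672)
k = 3534 (k = Add(6970, -3436) = 3534)
Mul(Add(34454, L), Pow(Add(k, h), -1)) = Mul(Add(34454, -11238), Pow(Add(3534, 12672), -1)) = Mul(23216, Pow(16206, -1)) = Mul(23216, Rational(1, 16206)) = Rational(11608, 8103)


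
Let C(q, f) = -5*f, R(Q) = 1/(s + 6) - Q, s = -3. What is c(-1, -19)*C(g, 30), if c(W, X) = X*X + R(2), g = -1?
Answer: -53900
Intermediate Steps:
R(Q) = ⅓ - Q (R(Q) = 1/(-3 + 6) - Q = 1/3 - Q = ⅓ - Q)
c(W, X) = -5/3 + X² (c(W, X) = X*X + (⅓ - 1*2) = X² + (⅓ - 2) = X² - 5/3 = -5/3 + X²)
c(-1, -19)*C(g, 30) = (-5/3 + (-19)²)*(-5*30) = (-5/3 + 361)*(-150) = (1078/3)*(-150) = -53900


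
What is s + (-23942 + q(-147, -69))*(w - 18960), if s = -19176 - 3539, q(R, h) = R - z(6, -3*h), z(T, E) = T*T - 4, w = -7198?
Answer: 630934403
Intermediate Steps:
z(T, E) = -4 + T² (z(T, E) = T² - 4 = -4 + T²)
q(R, h) = -32 + R (q(R, h) = R - (-4 + 6²) = R - (-4 + 36) = R - 1*32 = R - 32 = -32 + R)
s = -22715
s + (-23942 + q(-147, -69))*(w - 18960) = -22715 + (-23942 + (-32 - 147))*(-7198 - 18960) = -22715 + (-23942 - 179)*(-26158) = -22715 - 24121*(-26158) = -22715 + 630957118 = 630934403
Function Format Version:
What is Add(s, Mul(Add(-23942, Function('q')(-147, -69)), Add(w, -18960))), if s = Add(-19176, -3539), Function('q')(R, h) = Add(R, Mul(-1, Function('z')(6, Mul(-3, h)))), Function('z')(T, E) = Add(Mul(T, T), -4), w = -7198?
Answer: 630934403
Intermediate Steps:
Function('z')(T, E) = Add(-4, Pow(T, 2)) (Function('z')(T, E) = Add(Pow(T, 2), -4) = Add(-4, Pow(T, 2)))
Function('q')(R, h) = Add(-32, R) (Function('q')(R, h) = Add(R, Mul(-1, Add(-4, Pow(6, 2)))) = Add(R, Mul(-1, Add(-4, 36))) = Add(R, Mul(-1, 32)) = Add(R, -32) = Add(-32, R))
s = -22715
Add(s, Mul(Add(-23942, Function('q')(-147, -69)), Add(w, -18960))) = Add(-22715, Mul(Add(-23942, Add(-32, -147)), Add(-7198, -18960))) = Add(-22715, Mul(Add(-23942, -179), -26158)) = Add(-22715, Mul(-24121, -26158)) = Add(-22715, 630957118) = 630934403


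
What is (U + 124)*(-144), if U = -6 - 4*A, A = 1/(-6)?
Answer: -17088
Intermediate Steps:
A = -1/6 ≈ -0.16667
U = -16/3 (U = -6 - 4*(-1/6) = -6 + 2/3 = -16/3 ≈ -5.3333)
(U + 124)*(-144) = (-16/3 + 124)*(-144) = (356/3)*(-144) = -17088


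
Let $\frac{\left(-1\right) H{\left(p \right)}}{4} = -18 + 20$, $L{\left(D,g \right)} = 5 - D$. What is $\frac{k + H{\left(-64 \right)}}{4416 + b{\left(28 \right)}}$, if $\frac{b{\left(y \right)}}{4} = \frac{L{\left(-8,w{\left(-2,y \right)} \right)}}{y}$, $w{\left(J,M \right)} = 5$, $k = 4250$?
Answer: $\frac{29694}{30925} \approx 0.96019$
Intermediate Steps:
$b{\left(y \right)} = \frac{52}{y}$ ($b{\left(y \right)} = 4 \frac{5 - -8}{y} = 4 \frac{5 + 8}{y} = 4 \frac{13}{y} = \frac{52}{y}$)
$H{\left(p \right)} = -8$ ($H{\left(p \right)} = - 4 \left(-18 + 20\right) = \left(-4\right) 2 = -8$)
$\frac{k + H{\left(-64 \right)}}{4416 + b{\left(28 \right)}} = \frac{4250 - 8}{4416 + \frac{52}{28}} = \frac{4242}{4416 + 52 \cdot \frac{1}{28}} = \frac{4242}{4416 + \frac{13}{7}} = \frac{4242}{\frac{30925}{7}} = 4242 \cdot \frac{7}{30925} = \frac{29694}{30925}$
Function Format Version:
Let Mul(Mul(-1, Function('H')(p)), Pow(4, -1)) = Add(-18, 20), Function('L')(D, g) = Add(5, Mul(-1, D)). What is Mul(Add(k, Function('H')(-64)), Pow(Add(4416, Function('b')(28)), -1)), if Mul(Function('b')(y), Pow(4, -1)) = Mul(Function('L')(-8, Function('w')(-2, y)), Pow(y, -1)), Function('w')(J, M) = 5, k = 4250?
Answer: Rational(29694, 30925) ≈ 0.96019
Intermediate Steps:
Function('b')(y) = Mul(52, Pow(y, -1)) (Function('b')(y) = Mul(4, Mul(Add(5, Mul(-1, -8)), Pow(y, -1))) = Mul(4, Mul(Add(5, 8), Pow(y, -1))) = Mul(4, Mul(13, Pow(y, -1))) = Mul(52, Pow(y, -1)))
Function('H')(p) = -8 (Function('H')(p) = Mul(-4, Add(-18, 20)) = Mul(-4, 2) = -8)
Mul(Add(k, Function('H')(-64)), Pow(Add(4416, Function('b')(28)), -1)) = Mul(Add(4250, -8), Pow(Add(4416, Mul(52, Pow(28, -1))), -1)) = Mul(4242, Pow(Add(4416, Mul(52, Rational(1, 28))), -1)) = Mul(4242, Pow(Add(4416, Rational(13, 7)), -1)) = Mul(4242, Pow(Rational(30925, 7), -1)) = Mul(4242, Rational(7, 30925)) = Rational(29694, 30925)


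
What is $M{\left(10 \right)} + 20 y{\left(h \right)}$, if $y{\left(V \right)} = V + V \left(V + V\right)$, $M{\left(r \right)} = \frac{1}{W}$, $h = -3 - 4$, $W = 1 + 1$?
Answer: $\frac{3641}{2} \approx 1820.5$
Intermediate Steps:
$W = 2$
$h = -7$ ($h = -3 - 4 = -7$)
$M{\left(r \right)} = \frac{1}{2}$
$y{\left(V \right)} = V + 2 V^{2}$ ($y{\left(V \right)} = V + V 2 V = V + 2 V^{2}$)
$M{\left(10 \right)} + 20 y{\left(h \right)} = \frac{1}{2} + 20 \left(- 7 \left(1 + 2 \left(-7\right)\right)\right) = \frac{1}{2} + 20 \left(- 7 \left(1 - 14\right)\right) = \frac{1}{2} + 20 \left(\left(-7\right) \left(-13\right)\right) = \frac{1}{2} + 20 \cdot 91 = \frac{1}{2} + 1820 = \frac{3641}{2}$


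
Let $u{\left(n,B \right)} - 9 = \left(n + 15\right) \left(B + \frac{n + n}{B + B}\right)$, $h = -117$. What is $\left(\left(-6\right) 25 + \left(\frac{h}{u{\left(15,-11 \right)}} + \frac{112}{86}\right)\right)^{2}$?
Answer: $\frac{71679776564881}{3255957721} \approx 22015.0$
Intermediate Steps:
$u{\left(n,B \right)} = 9 + \left(15 + n\right) \left(B + \frac{n}{B}\right)$ ($u{\left(n,B \right)} = 9 + \left(n + 15\right) \left(B + \frac{n + n}{B + B}\right) = 9 + \left(15 + n\right) \left(B + \frac{2 n}{2 B}\right) = 9 + \left(15 + n\right) \left(B + 2 n \frac{1}{2 B}\right) = 9 + \left(15 + n\right) \left(B + \frac{n}{B}\right)$)
$\left(\left(-6\right) 25 + \left(\frac{h}{u{\left(15,-11 \right)}} + \frac{112}{86}\right)\right)^{2} = \left(\left(-6\right) 25 + \left(- \frac{117}{\frac{1}{-11} \left(15^{2} + 15 \cdot 15 - 11 \left(9 + 15 \left(-11\right) - 165\right)\right)} + \frac{112}{86}\right)\right)^{2} = \left(-150 + \left(- \frac{117}{\left(- \frac{1}{11}\right) \left(225 + 225 - 11 \left(9 - 165 - 165\right)\right)} + 112 \cdot \frac{1}{86}\right)\right)^{2} = \left(-150 + \left(- \frac{117}{\left(- \frac{1}{11}\right) \left(225 + 225 - -3531\right)} + \frac{56}{43}\right)\right)^{2} = \left(-150 + \left(- \frac{117}{\left(- \frac{1}{11}\right) \left(225 + 225 + 3531\right)} + \frac{56}{43}\right)\right)^{2} = \left(-150 + \left(- \frac{117}{\left(- \frac{1}{11}\right) 3981} + \frac{56}{43}\right)\right)^{2} = \left(-150 + \left(- \frac{117}{- \frac{3981}{11}} + \frac{56}{43}\right)\right)^{2} = \left(-150 + \left(\left(-117\right) \left(- \frac{11}{3981}\right) + \frac{56}{43}\right)\right)^{2} = \left(-150 + \left(\frac{429}{1327} + \frac{56}{43}\right)\right)^{2} = \left(-150 + \frac{92759}{57061}\right)^{2} = \left(- \frac{8466391}{57061}\right)^{2} = \frac{71679776564881}{3255957721}$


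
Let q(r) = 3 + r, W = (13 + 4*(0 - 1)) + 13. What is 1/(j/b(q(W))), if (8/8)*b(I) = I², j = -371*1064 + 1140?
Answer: -625/393604 ≈ -0.0015879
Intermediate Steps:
W = 22 (W = (13 + 4*(-1)) + 13 = (13 - 4) + 13 = 9 + 13 = 22)
j = -393604 (j = -394744 + 1140 = -393604)
b(I) = I²
1/(j/b(q(W))) = 1/(-393604/(3 + 22)²) = 1/(-393604/(25²)) = 1/(-393604/625) = -625/393604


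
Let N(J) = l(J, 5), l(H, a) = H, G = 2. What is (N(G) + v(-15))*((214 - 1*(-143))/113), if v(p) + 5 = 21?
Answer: 6426/113 ≈ 56.867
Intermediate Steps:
v(p) = 16 (v(p) = -5 + 21 = 16)
N(J) = J
(N(G) + v(-15))*((214 - 1*(-143))/113) = (2 + 16)*((214 - 1*(-143))/113) = 18*((214 + 143)*(1/113)) = 18*(357*(1/113)) = 18*(357/113) = 6426/113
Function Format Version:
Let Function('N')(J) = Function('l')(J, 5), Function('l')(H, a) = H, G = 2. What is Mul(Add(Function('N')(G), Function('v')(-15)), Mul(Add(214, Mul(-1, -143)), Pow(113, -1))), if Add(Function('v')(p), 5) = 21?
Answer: Rational(6426, 113) ≈ 56.867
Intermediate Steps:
Function('v')(p) = 16 (Function('v')(p) = Add(-5, 21) = 16)
Function('N')(J) = J
Mul(Add(Function('N')(G), Function('v')(-15)), Mul(Add(214, Mul(-1, -143)), Pow(113, -1))) = Mul(Add(2, 16), Mul(Add(214, Mul(-1, -143)), Pow(113, -1))) = Mul(18, Mul(Add(214, 143), Rational(1, 113))) = Mul(18, Mul(357, Rational(1, 113))) = Mul(18, Rational(357, 113)) = Rational(6426, 113)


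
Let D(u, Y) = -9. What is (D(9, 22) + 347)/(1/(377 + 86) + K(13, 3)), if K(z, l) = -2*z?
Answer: -156494/12037 ≈ -13.001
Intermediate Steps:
(D(9, 22) + 347)/(1/(377 + 86) + K(13, 3)) = (-9 + 347)/(1/(377 + 86) - 2*13) = 338/(1/463 - 26) = 338/(-12037/463) = 338*(-463/12037) = -156494/12037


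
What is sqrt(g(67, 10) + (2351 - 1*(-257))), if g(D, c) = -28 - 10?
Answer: sqrt(2570) ≈ 50.695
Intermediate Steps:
g(D, c) = -38
sqrt(g(67, 10) + (2351 - 1*(-257))) = sqrt(-38 + (2351 - 1*(-257))) = sqrt(-38 + (2351 + 257)) = sqrt(-38 + 2608) = sqrt(2570)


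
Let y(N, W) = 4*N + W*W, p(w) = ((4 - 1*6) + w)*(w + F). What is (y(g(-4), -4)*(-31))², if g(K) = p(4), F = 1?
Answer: 3013696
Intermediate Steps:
p(w) = (1 + w)*(-2 + w) (p(w) = ((4 - 1*6) + w)*(w + 1) = ((4 - 6) + w)*(1 + w) = (-2 + w)*(1 + w) = (1 + w)*(-2 + w))
g(K) = 10 (g(K) = -2 + 4² - 1*4 = -2 + 16 - 4 = 10)
y(N, W) = W² + 4*N (y(N, W) = 4*N + W² = W² + 4*N)
(y(g(-4), -4)*(-31))² = (((-4)² + 4*10)*(-31))² = ((16 + 40)*(-31))² = (56*(-31))² = (-1736)² = 3013696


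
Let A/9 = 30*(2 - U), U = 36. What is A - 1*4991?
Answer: -14171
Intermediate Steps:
A = -9180 (A = 9*(30*(2 - 1*36)) = 9*(30*(2 - 36)) = 9*(30*(-34)) = 9*(-1020) = -9180)
A - 1*4991 = -9180 - 1*4991 = -9180 - 4991 = -14171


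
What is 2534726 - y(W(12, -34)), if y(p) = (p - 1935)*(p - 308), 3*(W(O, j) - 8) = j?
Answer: 17381324/9 ≈ 1.9313e+6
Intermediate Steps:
W(O, j) = 8 + j/3
y(p) = (-1935 + p)*(-308 + p)
2534726 - y(W(12, -34)) = 2534726 - (595980 + (8 + (1/3)*(-34))**2 - 2243*(8 + (1/3)*(-34))) = 2534726 - (595980 + (8 - 34/3)**2 - 2243*(8 - 34/3)) = 2534726 - (595980 + (-10/3)**2 - 2243*(-10/3)) = 2534726 - (595980 + 100/9 + 22430/3) = 2534726 - 1*5431210/9 = 2534726 - 5431210/9 = 17381324/9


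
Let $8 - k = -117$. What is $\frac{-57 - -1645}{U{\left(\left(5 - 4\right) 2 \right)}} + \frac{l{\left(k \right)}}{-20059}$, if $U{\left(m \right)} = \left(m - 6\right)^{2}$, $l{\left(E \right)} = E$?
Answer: $\frac{7962923}{80236} \approx 99.244$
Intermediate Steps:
$k = 125$ ($k = 8 - -117 = 8 + 117 = 125$)
$U{\left(m \right)} = \left(-6 + m\right)^{2}$
$\frac{-57 - -1645}{U{\left(\left(5 - 4\right) 2 \right)}} + \frac{l{\left(k \right)}}{-20059} = \frac{-57 - -1645}{\left(-6 + \left(5 - 4\right) 2\right)^{2}} + \frac{125}{-20059} = \frac{-57 + 1645}{\left(-6 + 1 \cdot 2\right)^{2}} + 125 \left(- \frac{1}{20059}\right) = \frac{1588}{\left(-6 + 2\right)^{2}} - \frac{125}{20059} = \frac{1588}{\left(-4\right)^{2}} - \frac{125}{20059} = \frac{1588}{16} - \frac{125}{20059} = 1588 \cdot \frac{1}{16} - \frac{125}{20059} = \frac{397}{4} - \frac{125}{20059} = \frac{7962923}{80236}$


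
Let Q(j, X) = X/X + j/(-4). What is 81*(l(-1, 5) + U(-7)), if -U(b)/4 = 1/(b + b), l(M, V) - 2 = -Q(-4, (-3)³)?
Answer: 162/7 ≈ 23.143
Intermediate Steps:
Q(j, X) = 1 - j/4 (Q(j, X) = 1 + j*(-¼) = 1 - j/4)
l(M, V) = 0 (l(M, V) = 2 - (1 - ¼*(-4)) = 2 - (1 + 1) = 2 - 1*2 = 2 - 2 = 0)
U(b) = -2/b (U(b) = -4/(b + b) = -4*1/(2*b) = -2/b)
81*(l(-1, 5) + U(-7)) = 81*(0 - 2/(-7)) = 81*(0 - 2*(-⅐)) = 81*(0 + 2/7) = 81*(2/7) = 162/7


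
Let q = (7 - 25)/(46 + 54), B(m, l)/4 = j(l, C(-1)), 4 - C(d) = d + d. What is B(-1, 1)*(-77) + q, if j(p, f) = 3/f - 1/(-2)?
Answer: -15409/50 ≈ -308.18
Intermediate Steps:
C(d) = 4 - 2*d (C(d) = 4 - (d + d) = 4 - 2*d)
j(p, f) = ½ + 3/f (j(p, f) = 3/f - 1*(-½) = 3/f + ½ = ½ + 3/f)
B(m, l) = 4 (B(m, l) = 4*((6 + (4 - 2*(-1)))/(2*(4 - 2*(-1)))) = 4*((6 + (4 + 2))/(2*(4 + 2))) = 4*((½)*(6 + 6)/6) = 4*((½)*(⅙)*12) = 4*1 = 4)
q = -9/50 (q = -18/100 = -18*1/100 = -9/50 ≈ -0.18000)
B(-1, 1)*(-77) + q = 4*(-77) - 9/50 = -308 - 9/50 = -15409/50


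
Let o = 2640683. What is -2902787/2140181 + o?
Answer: 5651536680836/2140181 ≈ 2.6407e+6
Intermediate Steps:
-2902787/2140181 + o = -2902787/2140181 + 2640683 = 5651536680836/2140181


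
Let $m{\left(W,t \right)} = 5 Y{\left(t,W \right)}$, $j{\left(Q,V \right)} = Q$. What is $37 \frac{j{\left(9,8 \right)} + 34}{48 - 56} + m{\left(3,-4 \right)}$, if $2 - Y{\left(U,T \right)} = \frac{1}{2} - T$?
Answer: $- \frac{1411}{8} \approx -176.38$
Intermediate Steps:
$Y{\left(U,T \right)} = \frac{3}{2} + T$ ($Y{\left(U,T \right)} = 2 - \left(\frac{1}{2} - T\right) = 2 + \left(- \frac{1}{2} + T\right) = \frac{3}{2} + T$)
$m{\left(W,t \right)} = \frac{15}{2} + 5 W$ ($m{\left(W,t \right)} = 5 \left(\frac{3}{2} + W\right) = \frac{15}{2} + 5 W$)
$37 \frac{j{\left(9,8 \right)} + 34}{48 - 56} + m{\left(3,-4 \right)} = 37 \frac{9 + 34}{48 - 56} + \left(\frac{15}{2} + 5 \cdot 3\right) = 37 \frac{43}{-8} + \left(\frac{15}{2} + 15\right) = 37 \cdot 43 \left(- \frac{1}{8}\right) + \frac{45}{2} = 37 \left(- \frac{43}{8}\right) + \frac{45}{2} = - \frac{1591}{8} + \frac{45}{2} = - \frac{1411}{8}$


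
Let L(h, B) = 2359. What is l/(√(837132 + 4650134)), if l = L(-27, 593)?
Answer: 2359*√5487266/5487266 ≈ 1.0070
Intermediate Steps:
l = 2359
l/(√(837132 + 4650134)) = 2359/(√(837132 + 4650134)) = 2359/(√5487266) = 2359*(√5487266/5487266) = 2359*√5487266/5487266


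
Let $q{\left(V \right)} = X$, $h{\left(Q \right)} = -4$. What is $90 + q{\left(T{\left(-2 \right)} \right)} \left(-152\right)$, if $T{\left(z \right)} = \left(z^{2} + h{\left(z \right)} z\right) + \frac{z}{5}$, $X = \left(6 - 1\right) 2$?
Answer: $-1430$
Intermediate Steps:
$X = 10$ ($X = 5 \cdot 2 = 10$)
$T{\left(z \right)} = z^{2} - \frac{19 z}{5}$ ($T{\left(z \right)} = \left(z^{2} - 4 z\right) + \frac{z}{5} = z^{2} - \frac{19 z}{5}$)
$q{\left(V \right)} = 10$
$90 + q{\left(T{\left(-2 \right)} \right)} \left(-152\right) = 90 + 10 \left(-152\right) = 90 - 1520 = -1430$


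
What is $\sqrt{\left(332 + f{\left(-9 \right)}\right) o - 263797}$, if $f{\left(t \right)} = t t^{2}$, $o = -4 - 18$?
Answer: $i \sqrt{255063} \approx 505.04 i$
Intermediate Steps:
$o = -22$ ($o = -4 - 18 = -22$)
$f{\left(t \right)} = t^{3}$
$\sqrt{\left(332 + f{\left(-9 \right)}\right) o - 263797} = \sqrt{\left(332 + \left(-9\right)^{3}\right) \left(-22\right) - 263797} = \sqrt{\left(332 - 729\right) \left(-22\right) - 263797} = \sqrt{\left(-397\right) \left(-22\right) - 263797} = \sqrt{8734 - 263797} = \sqrt{-255063} = i \sqrt{255063}$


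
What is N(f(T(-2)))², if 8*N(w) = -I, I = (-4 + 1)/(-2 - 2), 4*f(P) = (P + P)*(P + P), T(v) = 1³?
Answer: 9/1024 ≈ 0.0087891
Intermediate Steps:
T(v) = 1
f(P) = P² (f(P) = ((P + P)*(P + P))/4 = ((2*P)*(2*P))/4 = (4*P²)/4 = P²)
I = ¾ (I = -3/(-4) = -3*(-¼) = ¾ ≈ 0.75000)
N(w) = -3/32 (N(w) = (-1*¾)/8 = (⅛)*(-¾) = -3/32)
N(f(T(-2)))² = (-3/32)² = 9/1024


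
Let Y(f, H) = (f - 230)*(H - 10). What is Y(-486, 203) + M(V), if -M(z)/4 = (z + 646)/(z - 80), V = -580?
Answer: -690938/5 ≈ -1.3819e+5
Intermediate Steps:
Y(f, H) = (-230 + f)*(-10 + H)
M(z) = -4*(646 + z)/(-80 + z) (M(z) = -4*(z + 646)/(z - 80) = -4*(646 + z)/(-80 + z))
Y(-486, 203) + M(V) = (2300 - 230*203 - 10*(-486) + 203*(-486)) + 4*(-646 - 1*(-580))/(-80 - 580) = (2300 - 46690 + 4860 - 98658) + 4*(-646 + 580)/(-660) = -138188 + 4*(-1/660)*(-66) = -138188 + ⅖ = -690938/5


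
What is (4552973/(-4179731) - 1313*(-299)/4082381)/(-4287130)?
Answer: 8473031207308/36576194959759096715 ≈ 2.3165e-7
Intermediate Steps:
(4552973/(-4179731) - 1313*(-299)/4082381)/(-4287130) = (4552973*(-1/4179731) + 392587*(1/4082381))*(-1/4287130) = (-4552973/4179731 + 392587/4082381)*(-1/4287130) = -16946062414616/17063254419511*(-1/4287130) = 8473031207308/36576194959759096715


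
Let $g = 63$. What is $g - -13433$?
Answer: $13496$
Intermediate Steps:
$g - -13433 = 63 - -13433 = 63 + 13433 = 13496$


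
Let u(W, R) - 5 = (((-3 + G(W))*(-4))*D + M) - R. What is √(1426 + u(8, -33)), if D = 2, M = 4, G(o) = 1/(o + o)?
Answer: √5966/2 ≈ 38.620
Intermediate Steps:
G(o) = 1/(2*o)
u(W, R) = 33 - R - 4/W (u(W, R) = 5 + ((((-3 + 1/(2*W))*(-4))*2 + 4) - R) = 5 + (((12 - 2/W)*2 + 4) - R) = 5 + (((24 - 4/W) + 4) - R) = 5 + ((28 - 4/W) - R) = 5 + (28 - R - 4/W) = 33 - R - 4/W)
√(1426 + u(8, -33)) = √(1426 + (33 - 1*(-33) - 4/8)) = √(1426 + (33 + 33 - 4*⅛)) = √(1426 + (33 + 33 - ½)) = √(1426 + 131/2) = √(2983/2) = √5966/2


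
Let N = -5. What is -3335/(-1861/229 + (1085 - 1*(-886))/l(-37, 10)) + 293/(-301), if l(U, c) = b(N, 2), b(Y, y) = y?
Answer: -590914071/134738737 ≈ -4.3856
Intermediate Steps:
l(U, c) = 2
-3335/(-1861/229 + (1085 - 1*(-886))/l(-37, 10)) + 293/(-301) = -3335/(-1861/229 + (1085 - 1*(-886))/2) + 293/(-301) = -3335/(-1861*1/229 + (1085 + 886)*(½)) + 293*(-1/301) = -3335/(-1861/229 + 1971*(½)) - 293/301 = -3335/(-1861/229 + 1971/2) - 293/301 = -3335/447637/458 - 293/301 = -3335*458/447637 - 293/301 = -1527430/447637 - 293/301 = -590914071/134738737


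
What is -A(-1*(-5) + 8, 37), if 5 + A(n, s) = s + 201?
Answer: -233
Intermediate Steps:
A(n, s) = 196 + s (A(n, s) = -5 + (s + 201) = -5 + (201 + s) = 196 + s)
-A(-1*(-5) + 8, 37) = -(196 + 37) = -1*233 = -233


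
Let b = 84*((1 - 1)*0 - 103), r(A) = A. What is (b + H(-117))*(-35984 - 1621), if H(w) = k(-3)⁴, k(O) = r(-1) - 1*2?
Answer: 322312455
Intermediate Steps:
k(O) = -3 (k(O) = -1 - 1*2 = -1 - 2 = -3)
H(w) = 81 (H(w) = (-3)⁴ = 81)
b = -8652 (b = 84*(0*0 - 103) = 84*(0 - 103) = 84*(-103) = -8652)
(b + H(-117))*(-35984 - 1621) = (-8652 + 81)*(-35984 - 1621) = -8571*(-37605) = 322312455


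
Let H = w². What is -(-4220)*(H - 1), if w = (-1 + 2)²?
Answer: 0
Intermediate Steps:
w = 1 (w = 1² = 1)
H = 1 (H = 1² = 1)
-(-4220)*(H - 1) = -(-4220)*(1 - 1) = -(-4220)*0 = -4220*0 = 0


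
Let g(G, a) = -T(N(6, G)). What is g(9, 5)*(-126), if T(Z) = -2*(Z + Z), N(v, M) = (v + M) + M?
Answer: -12096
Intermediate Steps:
N(v, M) = v + 2*M (N(v, M) = (M + v) + M = v + 2*M)
T(Z) = -4*Z
g(G, a) = 24 + 8*G (g(G, a) = -(-4)*(6 + 2*G) = -(-24 - 8*G) = 24 + 8*G)
g(9, 5)*(-126) = (24 + 8*9)*(-126) = (24 + 72)*(-126) = 96*(-126) = -12096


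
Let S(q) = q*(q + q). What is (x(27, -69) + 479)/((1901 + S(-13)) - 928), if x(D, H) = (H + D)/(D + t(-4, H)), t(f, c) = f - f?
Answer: 4297/11799 ≈ 0.36418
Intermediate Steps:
S(q) = 2*q**2 (S(q) = q*(2*q) = 2*q**2)
t(f, c) = 0
x(D, H) = (D + H)/D (x(D, H) = (H + D)/(D + 0) = (D + H)/D)
(x(27, -69) + 479)/((1901 + S(-13)) - 928) = ((27 - 69)/27 + 479)/((1901 + 2*(-13)**2) - 928) = ((1/27)*(-42) + 479)/((1901 + 2*169) - 928) = (-14/9 + 479)/((1901 + 338) - 928) = 4297/(9*(2239 - 928)) = (4297/9)/1311 = (4297/9)*(1/1311) = 4297/11799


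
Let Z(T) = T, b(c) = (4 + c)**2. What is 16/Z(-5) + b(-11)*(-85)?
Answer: -20841/5 ≈ -4168.2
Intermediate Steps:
16/Z(-5) + b(-11)*(-85) = 16/(-5) + (4 - 11)**2*(-85) = 16*(-1/5) + (-7)**2*(-85) = -16/5 + 49*(-85) = -16/5 - 4165 = -20841/5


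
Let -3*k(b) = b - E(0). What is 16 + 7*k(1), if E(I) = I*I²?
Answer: 41/3 ≈ 13.667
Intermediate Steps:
E(I) = I³
k(b) = -b/3 (k(b) = -(b - 1*0³)/3 = -(b - 1*0)/3 = -(b + 0)/3 = -b/3)
16 + 7*k(1) = 16 + 7*(-⅓*1) = 16 + 7*(-⅓) = 16 - 7/3 = 41/3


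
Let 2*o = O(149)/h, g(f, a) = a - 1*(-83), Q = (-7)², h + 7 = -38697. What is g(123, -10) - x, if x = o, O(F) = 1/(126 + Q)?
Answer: 988887201/13546400 ≈ 73.000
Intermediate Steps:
h = -38704 (h = -7 - 38697 = -38704)
Q = 49
O(F) = 1/175 (O(F) = 1/(126 + 49) = 1/175)
g(f, a) = 83 + a (g(f, a) = a + 83 = 83 + a)
o = -1/13546400 (o = ((1/175)/(-38704))/2 = ((1/175)*(-1/38704))/2 = (½)*(-1/6773200) = -1/13546400 ≈ -7.3820e-8)
x = -1/13546400 ≈ -7.3820e-8
g(123, -10) - x = (83 - 10) - 1*(-1/13546400) = 73 + 1/13546400 = 988887201/13546400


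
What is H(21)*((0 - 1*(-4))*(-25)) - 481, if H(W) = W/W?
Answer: -581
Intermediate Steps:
H(W) = 1
H(21)*((0 - 1*(-4))*(-25)) - 481 = 1*((0 - 1*(-4))*(-25)) - 481 = 1*((0 + 4)*(-25)) - 481 = 1*(4*(-25)) - 481 = 1*(-100) - 481 = -100 - 481 = -581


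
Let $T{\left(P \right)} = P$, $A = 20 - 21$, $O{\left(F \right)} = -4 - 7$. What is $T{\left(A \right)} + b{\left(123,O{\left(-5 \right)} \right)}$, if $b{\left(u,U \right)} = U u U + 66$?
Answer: $14948$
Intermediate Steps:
$O{\left(F \right)} = -11$
$b{\left(u,U \right)} = 66 + u U^{2}$ ($b{\left(u,U \right)} = u U^{2} + 66 = 66 + u U^{2}$)
$A = -1$ ($A = 20 - 21 = -1$)
$T{\left(A \right)} + b{\left(123,O{\left(-5 \right)} \right)} = -1 + \left(66 + 123 \left(-11\right)^{2}\right) = -1 + \left(66 + 123 \cdot 121\right) = -1 + \left(66 + 14883\right) = -1 + 14949 = 14948$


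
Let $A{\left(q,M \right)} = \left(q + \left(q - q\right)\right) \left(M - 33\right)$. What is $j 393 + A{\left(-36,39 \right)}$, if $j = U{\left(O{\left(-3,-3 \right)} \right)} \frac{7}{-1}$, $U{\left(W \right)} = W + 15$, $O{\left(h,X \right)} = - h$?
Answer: $-49734$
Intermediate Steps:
$U{\left(W \right)} = 15 + W$
$A{\left(q,M \right)} = q \left(-33 + M\right)$ ($A{\left(q,M \right)} = \left(q + 0\right) \left(-33 + M\right) = q \left(-33 + M\right)$)
$j = -126$ ($j = \left(15 - -3\right) \frac{7}{-1} = \left(15 + 3\right) 7 \left(-1\right) = 18 \left(-7\right) = -126$)
$j 393 + A{\left(-36,39 \right)} = \left(-126\right) 393 - 36 \left(-33 + 39\right) = -49518 - 216 = -49734$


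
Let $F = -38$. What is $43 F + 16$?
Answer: $-1618$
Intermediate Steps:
$43 F + 16 = 43 \left(-38\right) + 16 = -1634 + 16 = -1618$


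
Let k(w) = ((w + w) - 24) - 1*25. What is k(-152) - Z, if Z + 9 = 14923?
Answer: -15267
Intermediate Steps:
Z = 14914 (Z = -9 + 14923 = 14914)
k(w) = -49 + 2*w (k(w) = (2*w - 24) - 25 = (-24 + 2*w) - 25 = -49 + 2*w)
k(-152) - Z = (-49 + 2*(-152)) - 1*14914 = (-49 - 304) - 14914 = -353 - 14914 = -15267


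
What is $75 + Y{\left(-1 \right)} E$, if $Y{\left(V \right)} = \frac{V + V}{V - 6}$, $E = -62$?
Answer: $\frac{401}{7} \approx 57.286$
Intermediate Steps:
$Y{\left(V \right)} = \frac{2 V}{-6 + V}$
$75 + Y{\left(-1 \right)} E = 75 + 2 \left(-1\right) \frac{1}{-6 - 1} \left(-62\right) = 75 + 2 \left(-1\right) \frac{1}{-7} \left(-62\right) = 75 + 2 \left(-1\right) \left(- \frac{1}{7}\right) \left(-62\right) = 75 + \frac{2}{7} \left(-62\right) = 75 - \frac{124}{7} = \frac{401}{7}$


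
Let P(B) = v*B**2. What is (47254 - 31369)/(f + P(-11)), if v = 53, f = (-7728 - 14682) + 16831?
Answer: 5295/278 ≈ 19.047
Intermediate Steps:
f = -5579 (f = -22410 + 16831 = -5579)
P(B) = 53*B**2
(47254 - 31369)/(f + P(-11)) = (47254 - 31369)/(-5579 + 53*(-11)**2) = 15885/(-5579 + 53*121) = 15885/(-5579 + 6413) = 15885/834 = 15885*(1/834) = 5295/278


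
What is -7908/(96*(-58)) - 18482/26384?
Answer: 550713/765136 ≈ 0.71976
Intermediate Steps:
-7908/(96*(-58)) - 18482/26384 = -7908/(-5568) - 18482*1/26384 = -7908*(-1/5568) - 9241/13192 = 659/464 - 9241/13192 = 550713/765136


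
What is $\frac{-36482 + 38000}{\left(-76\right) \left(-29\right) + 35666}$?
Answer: $\frac{759}{18935} \approx 0.040084$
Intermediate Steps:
$\frac{-36482 + 38000}{\left(-76\right) \left(-29\right) + 35666} = \frac{1518}{2204 + 35666} = \frac{1518}{37870} = 1518 \cdot \frac{1}{37870} = \frac{759}{18935}$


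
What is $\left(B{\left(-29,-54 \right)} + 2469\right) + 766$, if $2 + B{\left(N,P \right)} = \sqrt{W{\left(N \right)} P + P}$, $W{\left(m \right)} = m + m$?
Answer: $3233 + 9 \sqrt{38} \approx 3288.5$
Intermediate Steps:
$W{\left(m \right)} = 2 m$
$B{\left(N,P \right)} = -2 + \sqrt{P + 2 N P}$ ($B{\left(N,P \right)} = -2 + \sqrt{2 N P + P} = -2 + \sqrt{P + 2 N P}$)
$\left(B{\left(-29,-54 \right)} + 2469\right) + 766 = \left(\left(-2 + \sqrt{- 54 \left(1 + 2 \left(-29\right)\right)}\right) + 2469\right) + 766 = \left(\left(-2 + \sqrt{- 54 \left(1 - 58\right)}\right) + 2469\right) + 766 = \left(\left(-2 + \sqrt{\left(-54\right) \left(-57\right)}\right) + 2469\right) + 766 = \left(\left(-2 + \sqrt{3078}\right) + 2469\right) + 766 = \left(\left(-2 + 9 \sqrt{38}\right) + 2469\right) + 766 = \left(2467 + 9 \sqrt{38}\right) + 766 = 3233 + 9 \sqrt{38}$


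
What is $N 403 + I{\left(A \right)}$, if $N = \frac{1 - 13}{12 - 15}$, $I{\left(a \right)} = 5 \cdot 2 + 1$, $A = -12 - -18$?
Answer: $1623$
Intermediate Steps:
$A = 6$ ($A = -12 + 18 = 6$)
$I{\left(a \right)} = 11$ ($I{\left(a \right)} = 10 + 1 = 11$)
$N = 4$ ($N = - \frac{12}{-3} = \left(-12\right) \left(- \frac{1}{3}\right) = 4$)
$N 403 + I{\left(A \right)} = 4 \cdot 403 + 11 = 1612 + 11 = 1623$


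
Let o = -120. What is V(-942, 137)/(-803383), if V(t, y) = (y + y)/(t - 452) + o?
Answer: 83777/559957951 ≈ 0.00014961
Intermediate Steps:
V(t, y) = -120 + 2*y/(-452 + t) (V(t, y) = (y + y)/(t - 452) - 120 = (2*y)/(-452 + t) - 120 = 2*y/(-452 + t) - 120 = -120 + 2*y/(-452 + t))
V(-942, 137)/(-803383) = (2*(27120 + 137 - 60*(-942))/(-452 - 942))/(-803383) = (2*(27120 + 137 + 56520)/(-1394))*(-1/803383) = (2*(-1/1394)*83777)*(-1/803383) = -83777/697*(-1/803383) = 83777/559957951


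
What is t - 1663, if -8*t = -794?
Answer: -6255/4 ≈ -1563.8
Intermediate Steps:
t = 397/4 (t = -⅛*(-794) = 397/4 ≈ 99.250)
t - 1663 = 397/4 - 1663 = -6255/4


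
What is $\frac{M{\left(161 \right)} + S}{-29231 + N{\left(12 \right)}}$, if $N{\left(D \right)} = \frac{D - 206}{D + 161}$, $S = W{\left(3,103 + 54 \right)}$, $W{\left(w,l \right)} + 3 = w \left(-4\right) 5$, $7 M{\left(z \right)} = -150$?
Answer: $\frac{34081}{11800033} \approx 0.0028882$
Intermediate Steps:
$M{\left(z \right)} = - \frac{150}{7}$ ($M{\left(z \right)} = \frac{1}{7} \left(-150\right) = - \frac{150}{7}$)
$W{\left(w,l \right)} = -3 - 20 w$ ($W{\left(w,l \right)} = -3 + w \left(-4\right) 5 = -3 + - 4 w 5 = -3 - 20 w$)
$S = -63$ ($S = -3 - 60 = -63$)
$N{\left(D \right)} = \frac{-206 + D}{161 + D}$
$\frac{M{\left(161 \right)} + S}{-29231 + N{\left(12 \right)}} = \frac{- \frac{150}{7} - 63}{-29231 + \frac{-206 + 12}{161 + 12}} = - \frac{591}{7 \left(-29231 + \frac{1}{173} \left(-194\right)\right)} = - \frac{591}{7 \left(-29231 - \frac{194}{173}\right)} = - \frac{591}{7 \left(- \frac{5057157}{173}\right)} = \left(- \frac{591}{7}\right) \left(- \frac{173}{5057157}\right) = \frac{34081}{11800033}$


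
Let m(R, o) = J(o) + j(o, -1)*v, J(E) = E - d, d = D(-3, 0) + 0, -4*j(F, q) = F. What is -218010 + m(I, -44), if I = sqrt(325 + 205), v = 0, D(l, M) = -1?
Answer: -218053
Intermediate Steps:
j(F, q) = -F/4
d = -1 (d = -1 + 0 = -1)
I = sqrt(530) ≈ 23.022
J(E) = 1 + E (J(E) = E - 1*(-1) = E + 1 = 1 + E)
m(R, o) = 1 + o (m(R, o) = (1 + o) - o/4*0 = (1 + o) + 0 = 1 + o)
-218010 + m(I, -44) = -218010 + (1 - 44) = -218010 - 43 = -218053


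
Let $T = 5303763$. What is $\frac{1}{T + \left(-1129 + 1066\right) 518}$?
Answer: $\frac{1}{5271129} \approx 1.8971 \cdot 10^{-7}$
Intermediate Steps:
$\frac{1}{T + \left(-1129 + 1066\right) 518} = \frac{1}{5303763 + \left(-1129 + 1066\right) 518} = \frac{1}{5303763 - 32634} = \frac{1}{5271129}$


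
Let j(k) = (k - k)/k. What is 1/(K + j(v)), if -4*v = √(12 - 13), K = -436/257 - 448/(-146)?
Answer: 18761/25740 ≈ 0.72887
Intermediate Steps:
K = 25740/18761 (K = -436*1/257 - 448*(-1/146) = -436/257 + 224/73 = 25740/18761 ≈ 1.3720)
v = -I/4 (v = -√(12 - 13)/4 = -I/4 ≈ -0.25*I)
j(k) = 0 (j(k) = 0/k = 0)
1/(K + j(v)) = 1/(25740/18761 + 0) = 1/(25740/18761) = 18761/25740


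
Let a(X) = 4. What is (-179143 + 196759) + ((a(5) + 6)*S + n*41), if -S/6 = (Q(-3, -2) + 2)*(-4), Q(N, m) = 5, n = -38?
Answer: 17738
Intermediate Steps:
S = 168 (S = -6*(5 + 2)*(-4) = -42*(-4) = -6*(-28) = 168)
(-179143 + 196759) + ((a(5) + 6)*S + n*41) = (-179143 + 196759) + ((4 + 6)*168 - 38*41) = 17616 + (10*168 - 1558) = 17616 + (1680 - 1558) = 17616 + 122 = 17738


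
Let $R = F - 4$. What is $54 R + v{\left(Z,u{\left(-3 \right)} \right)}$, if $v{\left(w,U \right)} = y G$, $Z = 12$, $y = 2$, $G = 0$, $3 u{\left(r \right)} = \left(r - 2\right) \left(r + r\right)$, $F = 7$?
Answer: $162$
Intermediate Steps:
$u{\left(r \right)} = \frac{2 r \left(-2 + r\right)}{3}$ ($u{\left(r \right)} = \frac{\left(r - 2\right) \left(r + r\right)}{3} = \frac{\left(-2 + r\right) 2 r}{3} = \frac{2 r \left(-2 + r\right)}{3}$)
$R = 3$ ($R = 7 - 4 = 3$)
$v{\left(w,U \right)} = 0$ ($v{\left(w,U \right)} = 2 \cdot 0 = 0$)
$54 R + v{\left(Z,u{\left(-3 \right)} \right)} = 54 \cdot 3 + 0 = 162 + 0 = 162$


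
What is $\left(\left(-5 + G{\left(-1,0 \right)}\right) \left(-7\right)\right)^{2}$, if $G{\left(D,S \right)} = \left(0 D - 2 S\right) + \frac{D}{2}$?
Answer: $\frac{5929}{4} \approx 1482.3$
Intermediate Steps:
$G{\left(D,S \right)} = \frac{D}{2} - 2 S$ ($G{\left(D,S \right)} = \left(0 - 2 S\right) + D \frac{1}{2} = - 2 S + \frac{D}{2} = \frac{D}{2} - 2 S$)
$\left(\left(-5 + G{\left(-1,0 \right)}\right) \left(-7\right)\right)^{2} = \left(\left(-5 + \left(\frac{1}{2} \left(-1\right) - 0\right)\right) \left(-7\right)\right)^{2} = \left(\left(-5 + \left(- \frac{1}{2} + 0\right)\right) \left(-7\right)\right)^{2} = \left(\left(-5 - \frac{1}{2}\right) \left(-7\right)\right)^{2} = \left(\left(- \frac{11}{2}\right) \left(-7\right)\right)^{2} = \left(\frac{77}{2}\right)^{2} = \frac{5929}{4}$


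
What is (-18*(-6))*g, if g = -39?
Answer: -4212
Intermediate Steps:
(-18*(-6))*g = -18*(-6)*(-39) = 108*(-39) = -4212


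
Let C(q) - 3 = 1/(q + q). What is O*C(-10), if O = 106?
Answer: 3127/10 ≈ 312.70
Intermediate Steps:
C(q) = 3 + 1/(2*q) (C(q) = 3 + 1/(q + q) = 3 + 1/(2*q))
O*C(-10) = 106*(3 + (1/2)/(-10)) = 106*(3 + (1/2)*(-1/10)) = 106*(3 - 1/20) = 106*(59/20) = 3127/10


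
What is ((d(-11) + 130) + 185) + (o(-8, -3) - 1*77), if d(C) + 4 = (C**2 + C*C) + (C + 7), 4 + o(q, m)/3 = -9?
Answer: 433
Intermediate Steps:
o(q, m) = -39 (o(q, m) = -12 + 3*(-9) = -12 - 27 = -39)
d(C) = 3 + C + 2*C**2 (d(C) = -4 + ((C**2 + C*C) + (C + 7)) = -4 + ((C**2 + C**2) + (7 + C)) = -4 + (2*C**2 + (7 + C)) = -4 + (7 + C + 2*C**2) = 3 + C + 2*C**2)
((d(-11) + 130) + 185) + (o(-8, -3) - 1*77) = (((3 - 11 + 2*(-11)**2) + 130) + 185) + (-39 - 1*77) = (((3 - 11 + 2*121) + 130) + 185) + (-39 - 77) = (((3 - 11 + 242) + 130) + 185) - 116 = ((234 + 130) + 185) - 116 = (364 + 185) - 116 = 549 - 116 = 433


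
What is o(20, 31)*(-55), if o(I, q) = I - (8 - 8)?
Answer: -1100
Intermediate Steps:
o(I, q) = I (o(I, q) = I - 1*0 = I + 0 = I)
o(20, 31)*(-55) = 20*(-55) = -1100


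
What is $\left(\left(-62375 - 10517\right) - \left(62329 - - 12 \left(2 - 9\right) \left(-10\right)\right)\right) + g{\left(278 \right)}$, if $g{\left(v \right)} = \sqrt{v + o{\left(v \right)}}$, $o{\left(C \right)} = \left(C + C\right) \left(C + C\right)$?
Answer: $-136061 + \sqrt{309414} \approx -1.355 \cdot 10^{5}$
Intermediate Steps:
$o{\left(C \right)} = 4 C^{2}$ ($o{\left(C \right)} = 2 C 2 C = 4 C^{2}$)
$g{\left(v \right)} = \sqrt{v + 4 v^{2}}$
$\left(\left(-62375 - 10517\right) - \left(62329 - - 12 \left(2 - 9\right) \left(-10\right)\right)\right) + g{\left(278 \right)} = \left(\left(-62375 - 10517\right) - \left(62329 - - 12 \left(2 - 9\right) \left(-10\right)\right)\right) + \sqrt{278 \left(1 + 4 \cdot 278\right)} = \left(\left(-62375 - 10517\right) - \left(62329 - - 12 \left(2 - 9\right) \left(-10\right)\right)\right) + \sqrt{278 \left(1 + 1112\right)} = \left(-72892 - \left(62329 - \left(-12\right) \left(-7\right) \left(-10\right)\right)\right) + \sqrt{278 \cdot 1113} = \left(-72892 + \left(84 \left(-10\right) - 62329\right)\right) + \sqrt{309414} = \left(-72892 - 63169\right) + \sqrt{309414} = -136061 + \sqrt{309414}$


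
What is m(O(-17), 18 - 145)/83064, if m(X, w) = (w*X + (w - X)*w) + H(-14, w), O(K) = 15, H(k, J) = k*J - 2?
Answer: 17905/83064 ≈ 0.21556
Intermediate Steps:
H(k, J) = -2 + J*k (H(k, J) = J*k - 2 = -2 + J*k)
m(X, w) = -2 - 14*w + X*w + w*(w - X) (m(X, w) = (w*X + (w - X)*w) + (-2 + w*(-14)) = (X*w + w*(w - X)) + (-2 - 14*w) = -2 - 14*w + X*w + w*(w - X))
m(O(-17), 18 - 145)/83064 = (-2 + (18 - 145)**2 - 14*(18 - 145))/83064 = (-2 + (-127)**2 - 14*(-127))*(1/83064) = (-2 + 16129 + 1778)*(1/83064) = 17905*(1/83064) = 17905/83064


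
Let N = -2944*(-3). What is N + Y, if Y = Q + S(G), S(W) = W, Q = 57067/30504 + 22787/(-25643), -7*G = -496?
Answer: 48752958888071/5475498504 ≈ 8903.8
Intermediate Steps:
G = 496/7 (G = -1/7*(-496) = 496/7 ≈ 70.857)
Q = 768274433/782214072 (Q = 57067*(1/30504) + 22787*(-1/25643) = 57067/30504 - 22787/25643 = 768274433/782214072 ≈ 0.98218)
N = 8832
Y = 393356100743/5475498504 (Y = 768274433/782214072 + 496/7 = 393356100743/5475498504 ≈ 71.839)
N + Y = 8832 + 393356100743/5475498504 = 48752958888071/5475498504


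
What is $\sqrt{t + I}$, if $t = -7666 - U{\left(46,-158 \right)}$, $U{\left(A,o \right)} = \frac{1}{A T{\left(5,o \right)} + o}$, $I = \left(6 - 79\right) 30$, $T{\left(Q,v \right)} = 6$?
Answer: $\frac{i \sqrt{137235062}}{118} \approx 99.277 i$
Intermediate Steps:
$I = -2190$ ($I = \left(-73\right) 30 = -2190$)
$U{\left(A,o \right)} = \frac{1}{o + 6 A}$ ($U{\left(A,o \right)} = \frac{1}{A 6 + o} = \frac{1}{6 A + o} = \frac{1}{o + 6 A}$)
$t = - \frac{904589}{118}$ ($t = -7666 - \frac{1}{-158 + 6 \cdot 46} = -7666 - \frac{1}{-158 + 276} = -7666 - \frac{1}{118} = - \frac{904589}{118} \approx -7666.0$)
$\sqrt{t + I} = \sqrt{- \frac{904589}{118} - 2190} = \sqrt{- \frac{1163009}{118}} = \frac{i \sqrt{137235062}}{118}$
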